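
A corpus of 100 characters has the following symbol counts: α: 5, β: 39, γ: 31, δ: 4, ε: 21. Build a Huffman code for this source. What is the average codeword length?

Probabilities are the counts divided by 100.
Repeatedly combine the two least-probable nodes; the expected code length is the sum of the merged weights.
merge 1/25 + 1/20 → 9/100
merge 9/100 + 21/100 → 3/10
merge 3/10 + 31/100 → 61/100
merge 39/100 + 61/100 → 1
L = 9/100 + 3/10 + 61/100 + 1 = 2 bits/symbol.

2 bits/symbol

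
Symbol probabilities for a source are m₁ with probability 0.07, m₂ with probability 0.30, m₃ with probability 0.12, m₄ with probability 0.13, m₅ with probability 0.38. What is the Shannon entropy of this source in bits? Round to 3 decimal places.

H = −Σ pᵢ log₂ pᵢ.
−0.07·log₂(0.07) = 0.2686
−0.30·log₂(0.30) = 0.5211
−0.12·log₂(0.12) = 0.3671
−0.13·log₂(0.13) = 0.3826
−0.38·log₂(0.38) = 0.5305
Sum ≈ 2.0698 → 2.070 bits.

2.070 bits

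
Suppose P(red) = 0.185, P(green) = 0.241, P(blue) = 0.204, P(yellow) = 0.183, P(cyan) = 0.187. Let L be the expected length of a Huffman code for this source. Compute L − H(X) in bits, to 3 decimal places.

0.054 bits

Entropy H = −Σ p log₂ p ≈ 2.3137 bits.
Huffman merges: 183/1000+37/200→46/125; 187/1000+51/250→391/1000; 241/1000+46/125→609/1000; 391/1000+609/1000→1. L = 296/125 ≈ 2.3680.
L − H = 2.3680 − 2.3137 = 0.054 bits.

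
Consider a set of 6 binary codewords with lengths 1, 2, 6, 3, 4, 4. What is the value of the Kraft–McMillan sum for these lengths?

With common denominator 2^6 = 64: Σ 2^(−ℓᵢ) = 32/64 + 16/64 + 1/64 + 8/64 + 4/64 + 4/64 = 65/64 = 1.015625.

1.015625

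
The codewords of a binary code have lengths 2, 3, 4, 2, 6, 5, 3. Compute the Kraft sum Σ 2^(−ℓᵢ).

0.859375

With common denominator 2^6 = 64: Σ 2^(−ℓᵢ) = 16/64 + 8/64 + 4/64 + 16/64 + 1/64 + 2/64 + 8/64 = 55/64 = 0.859375.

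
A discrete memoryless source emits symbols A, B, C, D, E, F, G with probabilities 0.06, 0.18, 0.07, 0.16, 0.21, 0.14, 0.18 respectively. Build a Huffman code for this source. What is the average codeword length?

Repeatedly combine the two least-probable nodes; the expected code length is the sum of the merged weights.
merge 3/50 + 7/100 → 13/100
merge 13/100 + 7/50 → 27/100
merge 4/25 + 9/50 → 17/50
merge 9/50 + 21/100 → 39/100
merge 27/100 + 17/50 → 61/100
merge 39/100 + 61/100 → 1
L = 13/100 + 27/100 + 17/50 + 39/100 + 61/100 + 1 = 137/50 = 2.74 bits/symbol.

2.74 bits/symbol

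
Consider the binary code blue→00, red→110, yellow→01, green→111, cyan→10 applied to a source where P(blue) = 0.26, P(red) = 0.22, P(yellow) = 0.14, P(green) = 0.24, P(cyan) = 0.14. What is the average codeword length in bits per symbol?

L̄ = Σ pᵢ·ℓᵢ = 0.26·2 + 0.22·3 + 0.14·2 + 0.24·3 + 0.14·2 = 2.46 bits/symbol.

2.46 bits/symbol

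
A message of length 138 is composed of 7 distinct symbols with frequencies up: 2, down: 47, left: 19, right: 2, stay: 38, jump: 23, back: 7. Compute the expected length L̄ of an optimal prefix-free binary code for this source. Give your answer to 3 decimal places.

Probabilities are the counts divided by 138.
Repeatedly combine the two least-probable nodes; the expected code length is the sum of the merged weights.
merge 1/69 + 1/69 → 2/69
merge 2/69 + 7/138 → 11/138
merge 11/138 + 19/138 → 5/23
merge 1/6 + 5/23 → 53/138
merge 19/69 + 47/138 → 85/138
merge 53/138 + 85/138 → 1
L = 2/69 + 11/138 + 5/23 + 53/138 + 85/138 + 1 = 107/46 ≈ 2.326 bits/symbol.

2.326 bits/symbol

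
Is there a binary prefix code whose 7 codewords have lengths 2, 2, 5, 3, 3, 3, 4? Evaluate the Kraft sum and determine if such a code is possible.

0.96875; yes

With common denominator 2^5 = 32: Σ 2^(−ℓᵢ) = 8/32 + 8/32 + 1/32 + 4/32 + 4/32 + 4/32 + 2/32 = 31/32 = 0.96875.
Kraft's inequality requires Σ ≤ 1; here Σ = 0.96875 ≤ 1, so such a prefix code exists.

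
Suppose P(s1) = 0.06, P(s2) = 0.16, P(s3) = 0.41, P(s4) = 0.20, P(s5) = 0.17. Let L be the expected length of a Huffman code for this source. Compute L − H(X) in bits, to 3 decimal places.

0.087 bits

Entropy H = −Σ p log₂ p ≈ 2.0929 bits.
Huffman merges: 3/50+4/25→11/50; 17/100+1/5→37/100; 11/50+37/100→59/100; 41/100+59/100→1. L = 109/50 ≈ 2.1800.
L − H = 2.1800 − 2.0929 = 0.087 bits.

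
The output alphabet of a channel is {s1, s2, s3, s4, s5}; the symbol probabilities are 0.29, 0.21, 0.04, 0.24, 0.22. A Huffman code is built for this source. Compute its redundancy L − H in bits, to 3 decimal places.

Entropy H = −Σ p log₂ p ≈ 2.1512 bits.
Huffman merges: 1/25+21/100→1/4; 11/50+6/25→23/50; 1/4+29/100→27/50; 23/50+27/50→1. L = 9/4 ≈ 2.2500.
L − H = 2.2500 − 2.1512 = 0.099 bits.

0.099 bits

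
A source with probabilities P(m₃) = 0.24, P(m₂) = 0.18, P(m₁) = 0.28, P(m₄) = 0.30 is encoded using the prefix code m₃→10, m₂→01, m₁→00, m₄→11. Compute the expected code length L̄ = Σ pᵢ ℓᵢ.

L̄ = Σ pᵢ·ℓᵢ = 0.24·2 + 0.18·2 + 0.28·2 + 0.30·2 = 2 bits/symbol.

2 bits/symbol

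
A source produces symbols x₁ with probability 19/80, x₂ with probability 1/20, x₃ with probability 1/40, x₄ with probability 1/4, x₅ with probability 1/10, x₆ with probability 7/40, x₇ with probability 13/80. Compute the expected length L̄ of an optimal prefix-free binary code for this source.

Repeatedly combine the two least-probable nodes; the expected code length is the sum of the merged weights.
merge 1/40 + 1/20 → 3/40
merge 3/40 + 1/10 → 7/40
merge 13/80 + 7/40 → 27/80
merge 7/40 + 19/80 → 33/80
merge 1/4 + 27/80 → 47/80
merge 33/80 + 47/80 → 1
L = 3/40 + 7/40 + 27/80 + 33/80 + 47/80 + 1 = 207/80 = 2.5875 bits/symbol.

2.5875 bits/symbol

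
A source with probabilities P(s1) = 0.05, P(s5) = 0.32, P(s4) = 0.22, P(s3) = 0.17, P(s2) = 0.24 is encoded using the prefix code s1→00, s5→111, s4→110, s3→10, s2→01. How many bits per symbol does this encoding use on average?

L̄ = Σ pᵢ·ℓᵢ = 0.05·2 + 0.32·3 + 0.22·3 + 0.17·2 + 0.24·2 = 2.54 bits/symbol.

2.54 bits/symbol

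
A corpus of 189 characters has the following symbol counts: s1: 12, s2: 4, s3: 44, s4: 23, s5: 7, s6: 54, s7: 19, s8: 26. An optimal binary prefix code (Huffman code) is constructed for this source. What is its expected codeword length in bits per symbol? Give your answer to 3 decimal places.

2.661 bits/symbol

Probabilities are the counts divided by 189.
Repeatedly combine the two least-probable nodes; the expected code length is the sum of the merged weights.
merge 4/189 + 1/27 → 11/189
merge 11/189 + 4/63 → 23/189
merge 19/189 + 23/189 → 2/9
merge 23/189 + 26/189 → 7/27
merge 2/9 + 44/189 → 86/189
merge 7/27 + 2/7 → 103/189
merge 86/189 + 103/189 → 1
L = 11/189 + 23/189 + 2/9 + 7/27 + 86/189 + 103/189 + 1 = 503/189 ≈ 2.661 bits/symbol.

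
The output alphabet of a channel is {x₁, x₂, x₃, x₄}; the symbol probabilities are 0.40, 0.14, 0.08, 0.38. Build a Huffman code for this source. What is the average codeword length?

1.82 bits/symbol

Repeatedly combine the two least-probable nodes; the expected code length is the sum of the merged weights.
merge 2/25 + 7/50 → 11/50
merge 11/50 + 19/50 → 3/5
merge 2/5 + 3/5 → 1
L = 11/50 + 3/5 + 1 = 91/50 = 1.82 bits/symbol.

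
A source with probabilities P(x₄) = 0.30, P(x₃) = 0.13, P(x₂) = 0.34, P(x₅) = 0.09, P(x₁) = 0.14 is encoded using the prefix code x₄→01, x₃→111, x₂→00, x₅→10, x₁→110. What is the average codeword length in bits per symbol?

L̄ = Σ pᵢ·ℓᵢ = 0.30·2 + 0.13·3 + 0.34·2 + 0.09·2 + 0.14·3 = 2.27 bits/symbol.

2.27 bits/symbol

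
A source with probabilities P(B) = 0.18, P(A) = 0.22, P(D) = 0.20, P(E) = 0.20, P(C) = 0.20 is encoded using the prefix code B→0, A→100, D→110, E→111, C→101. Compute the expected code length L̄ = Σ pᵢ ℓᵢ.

L̄ = Σ pᵢ·ℓᵢ = 0.18·1 + 0.22·3 + 0.20·3 + 0.20·3 + 0.20·3 = 2.64 bits/symbol.

2.64 bits/symbol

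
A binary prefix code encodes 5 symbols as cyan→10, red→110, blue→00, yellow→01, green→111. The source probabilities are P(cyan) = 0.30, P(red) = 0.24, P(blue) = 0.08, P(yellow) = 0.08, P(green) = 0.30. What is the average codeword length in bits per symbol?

L̄ = Σ pᵢ·ℓᵢ = 0.30·2 + 0.24·3 + 0.08·2 + 0.08·2 + 0.30·3 = 2.54 bits/symbol.

2.54 bits/symbol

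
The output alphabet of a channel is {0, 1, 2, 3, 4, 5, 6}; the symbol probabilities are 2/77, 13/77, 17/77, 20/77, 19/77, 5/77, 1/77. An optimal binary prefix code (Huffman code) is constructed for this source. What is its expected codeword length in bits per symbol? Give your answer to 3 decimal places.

Repeatedly combine the two least-probable nodes; the expected code length is the sum of the merged weights.
merge 1/77 + 2/77 → 3/77
merge 3/77 + 5/77 → 8/77
merge 8/77 + 13/77 → 3/11
merge 17/77 + 19/77 → 36/77
merge 20/77 + 3/11 → 41/77
merge 36/77 + 41/77 → 1
L = 3/77 + 8/77 + 3/11 + 36/77 + 41/77 + 1 = 186/77 ≈ 2.416 bits/symbol.

2.416 bits/symbol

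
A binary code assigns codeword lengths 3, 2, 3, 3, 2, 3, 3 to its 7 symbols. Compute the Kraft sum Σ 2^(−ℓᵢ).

With common denominator 2^3 = 8: Σ 2^(−ℓᵢ) = 1/8 + 2/8 + 1/8 + 1/8 + 2/8 + 1/8 + 1/8 = 9/8 = 1.125.

1.125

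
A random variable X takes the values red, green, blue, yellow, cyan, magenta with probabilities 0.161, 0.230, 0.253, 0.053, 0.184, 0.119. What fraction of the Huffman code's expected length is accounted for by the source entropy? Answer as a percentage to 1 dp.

97.9%

Entropy H = −Σ p log₂ p ≈ 2.4529 bits.
Huffman merges: 53/1000+119/1000→43/250; 161/1000+43/250→333/1000; 23/125+23/100→207/500; 253/1000+333/1000→293/500; 207/500+293/500→1. L = 501/200 ≈ 2.5050.
Efficiency = H/L = 2.4529/2.5050 = 97.9%.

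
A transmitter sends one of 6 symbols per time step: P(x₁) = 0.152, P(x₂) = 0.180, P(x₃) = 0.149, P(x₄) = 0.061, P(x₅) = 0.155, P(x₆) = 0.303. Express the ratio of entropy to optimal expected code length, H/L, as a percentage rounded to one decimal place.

Entropy H = −Σ p log₂ p ≈ 2.4527 bits.
Huffman merges: 61/1000+149/1000→21/100; 19/125+31/200→307/1000; 9/50+21/100→39/100; 303/1000+307/1000→61/100; 39/100+61/100→1. L = 2517/1000 ≈ 2.5170.
Efficiency = H/L = 2.4527/2.5170 = 97.4%.

97.4%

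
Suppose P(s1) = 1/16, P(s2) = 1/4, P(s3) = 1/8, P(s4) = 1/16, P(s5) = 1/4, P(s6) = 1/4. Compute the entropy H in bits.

2.375 bits

Each probability is a power of 1/2, so log₂(1/p) is an integer.
H = Σ p·log₂(1/p) = 1/16·4 + 1/4·2 + 1/8·3 + 1/16·4 + 1/4·2 + 1/4·2 = 2.375 bits.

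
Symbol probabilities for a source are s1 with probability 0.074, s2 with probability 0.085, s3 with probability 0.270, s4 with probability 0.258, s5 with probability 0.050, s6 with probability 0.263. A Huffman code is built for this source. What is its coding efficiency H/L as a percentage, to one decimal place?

Entropy H = −Σ p log₂ p ≈ 2.3174 bits.
Huffman merges: 1/20+37/500→31/250; 17/200+31/250→209/1000; 209/1000+129/500→467/1000; 263/1000+27/100→533/1000; 467/1000+533/1000→1. L = 2333/1000 ≈ 2.3330.
Efficiency = H/L = 2.3174/2.3330 = 99.3%.

99.3%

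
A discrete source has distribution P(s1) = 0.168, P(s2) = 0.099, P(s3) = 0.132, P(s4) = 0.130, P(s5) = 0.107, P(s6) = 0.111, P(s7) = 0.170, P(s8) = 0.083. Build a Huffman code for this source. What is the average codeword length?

3 bits/symbol

Repeatedly combine the two least-probable nodes; the expected code length is the sum of the merged weights.
merge 83/1000 + 99/1000 → 91/500
merge 107/1000 + 111/1000 → 109/500
merge 13/100 + 33/250 → 131/500
merge 21/125 + 17/100 → 169/500
merge 91/500 + 109/500 → 2/5
merge 131/500 + 169/500 → 3/5
merge 2/5 + 3/5 → 1
L = 91/500 + 109/500 + 131/500 + 169/500 + 2/5 + 3/5 + 1 = 3 bits/symbol.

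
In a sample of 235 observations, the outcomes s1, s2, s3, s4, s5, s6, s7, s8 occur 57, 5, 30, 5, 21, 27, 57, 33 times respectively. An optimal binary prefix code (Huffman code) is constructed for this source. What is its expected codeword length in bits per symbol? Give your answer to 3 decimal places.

Probabilities are the counts divided by 235.
Repeatedly combine the two least-probable nodes; the expected code length is the sum of the merged weights.
merge 1/47 + 1/47 → 2/47
merge 2/47 + 21/235 → 31/235
merge 27/235 + 6/47 → 57/235
merge 31/235 + 33/235 → 64/235
merge 57/235 + 57/235 → 114/235
merge 57/235 + 64/235 → 121/235
merge 114/235 + 121/235 → 1
L = 2/47 + 31/235 + 57/235 + 64/235 + 114/235 + 121/235 + 1 = 632/235 ≈ 2.689 bits/symbol.

2.689 bits/symbol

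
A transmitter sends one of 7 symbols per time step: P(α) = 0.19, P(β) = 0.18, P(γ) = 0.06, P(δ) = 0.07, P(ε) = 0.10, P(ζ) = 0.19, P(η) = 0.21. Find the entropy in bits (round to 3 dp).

2.673 bits

H = −Σ pᵢ log₂ pᵢ.
−0.19·log₂(0.19) = 0.4552
−0.18·log₂(0.18) = 0.4453
−0.06·log₂(0.06) = 0.2435
−0.07·log₂(0.07) = 0.2686
−0.10·log₂(0.10) = 0.3322
−0.19·log₂(0.19) = 0.4552
−0.21·log₂(0.21) = 0.4728
Sum ≈ 2.6729 → 2.673 bits.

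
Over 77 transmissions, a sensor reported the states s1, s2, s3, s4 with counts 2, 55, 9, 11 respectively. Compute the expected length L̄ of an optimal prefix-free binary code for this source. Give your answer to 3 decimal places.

1.429 bits/symbol

Probabilities are the counts divided by 77.
Repeatedly combine the two least-probable nodes; the expected code length is the sum of the merged weights.
merge 2/77 + 9/77 → 1/7
merge 1/7 + 1/7 → 2/7
merge 2/7 + 5/7 → 1
L = 1/7 + 2/7 + 1 = 10/7 ≈ 1.429 bits/symbol.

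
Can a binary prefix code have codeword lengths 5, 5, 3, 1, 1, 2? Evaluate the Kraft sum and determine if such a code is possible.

1.4375; no

With common denominator 2^5 = 32: Σ 2^(−ℓᵢ) = 1/32 + 1/32 + 4/32 + 16/32 + 16/32 + 8/32 = 46/32 = 1.4375.
Kraft's inequality requires Σ ≤ 1; here Σ = 1.4375 > 1, so no such prefix code exists.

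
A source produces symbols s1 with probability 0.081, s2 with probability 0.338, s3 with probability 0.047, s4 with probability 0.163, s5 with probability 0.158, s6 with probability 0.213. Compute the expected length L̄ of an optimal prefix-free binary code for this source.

Repeatedly combine the two least-probable nodes; the expected code length is the sum of the merged weights.
merge 47/1000 + 81/1000 → 16/125
merge 16/125 + 79/500 → 143/500
merge 163/1000 + 213/1000 → 47/125
merge 143/500 + 169/500 → 78/125
merge 47/125 + 78/125 → 1
L = 16/125 + 143/500 + 47/125 + 78/125 + 1 = 1207/500 = 2.414 bits/symbol.

2.414 bits/symbol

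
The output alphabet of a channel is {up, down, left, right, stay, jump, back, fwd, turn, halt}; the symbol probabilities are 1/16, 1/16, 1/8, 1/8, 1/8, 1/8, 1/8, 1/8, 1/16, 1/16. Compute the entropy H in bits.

3.25 bits

Each probability is a power of 1/2, so log₂(1/p) is an integer.
H = Σ p·log₂(1/p) = 1/16·4 + 1/16·4 + 1/8·3 + 1/8·3 + 1/8·3 + 1/8·3 + 1/8·3 + 1/8·3 + 1/16·4 + 1/16·4 = 3.25 bits.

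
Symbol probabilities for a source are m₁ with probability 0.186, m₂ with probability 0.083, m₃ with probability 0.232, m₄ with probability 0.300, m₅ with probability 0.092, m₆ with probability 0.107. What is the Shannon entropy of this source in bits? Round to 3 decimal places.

2.421 bits

H = −Σ pᵢ log₂ pᵢ.
−0.186·log₂(0.186) = 0.4514
−0.083·log₂(0.083) = 0.2980
−0.232·log₂(0.232) = 0.4890
−0.300·log₂(0.300) = 0.5211
−0.092·log₂(0.092) = 0.3167
−0.107·log₂(0.107) = 0.3450
Sum ≈ 2.4212 → 2.421 bits.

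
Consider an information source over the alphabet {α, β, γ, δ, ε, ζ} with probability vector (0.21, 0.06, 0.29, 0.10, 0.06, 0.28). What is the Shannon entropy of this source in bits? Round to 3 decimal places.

H = −Σ pᵢ log₂ pᵢ.
−0.21·log₂(0.21) = 0.4728
−0.06·log₂(0.06) = 0.2435
−0.29·log₂(0.29) = 0.5179
−0.10·log₂(0.10) = 0.3322
−0.06·log₂(0.06) = 0.2435
−0.28·log₂(0.28) = 0.5142
Sum ≈ 2.3242 → 2.324 bits.

2.324 bits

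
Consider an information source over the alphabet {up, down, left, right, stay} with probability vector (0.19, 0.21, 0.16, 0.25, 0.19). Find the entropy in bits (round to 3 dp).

2.306 bits

H = −Σ pᵢ log₂ pᵢ.
−0.19·log₂(0.19) = 0.4552
−0.21·log₂(0.21) = 0.4728
−0.16·log₂(0.16) = 0.4230
−0.25·log₂(0.25) = 0.5000
−0.19·log₂(0.19) = 0.4552
Sum ≈ 2.3063 → 2.306 bits.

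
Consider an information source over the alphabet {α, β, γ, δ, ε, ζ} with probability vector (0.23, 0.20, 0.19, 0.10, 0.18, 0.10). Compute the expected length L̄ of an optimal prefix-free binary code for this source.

Repeatedly combine the two least-probable nodes; the expected code length is the sum of the merged weights.
merge 1/10 + 1/10 → 1/5
merge 9/50 + 19/100 → 37/100
merge 1/5 + 1/5 → 2/5
merge 23/100 + 37/100 → 3/5
merge 2/5 + 3/5 → 1
L = 1/5 + 37/100 + 2/5 + 3/5 + 1 = 257/100 = 2.57 bits/symbol.

2.57 bits/symbol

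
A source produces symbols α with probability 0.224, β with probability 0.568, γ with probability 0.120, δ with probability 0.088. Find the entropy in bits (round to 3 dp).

H = −Σ pᵢ log₂ pᵢ.
−0.224·log₂(0.224) = 0.4835
−0.568·log₂(0.568) = 0.4635
−0.120·log₂(0.120) = 0.3671
−0.088·log₂(0.088) = 0.3086
Sum ≈ 1.6226 → 1.623 bits.

1.623 bits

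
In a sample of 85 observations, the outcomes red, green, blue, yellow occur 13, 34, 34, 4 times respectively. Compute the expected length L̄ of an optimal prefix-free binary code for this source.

Probabilities are the counts divided by 85.
Repeatedly combine the two least-probable nodes; the expected code length is the sum of the merged weights.
merge 4/85 + 13/85 → 1/5
merge 1/5 + 2/5 → 3/5
merge 2/5 + 3/5 → 1
L = 1/5 + 3/5 + 1 = 9/5 = 1.8 bits/symbol.

1.8 bits/symbol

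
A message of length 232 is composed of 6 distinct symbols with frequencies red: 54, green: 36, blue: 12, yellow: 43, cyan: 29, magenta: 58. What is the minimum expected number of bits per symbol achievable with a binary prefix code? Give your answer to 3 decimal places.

Probabilities are the counts divided by 232.
Repeatedly combine the two least-probable nodes; the expected code length is the sum of the merged weights.
merge 3/58 + 1/8 → 41/232
merge 9/58 + 41/232 → 77/232
merge 43/232 + 27/116 → 97/232
merge 1/4 + 77/232 → 135/232
merge 97/232 + 135/232 → 1
L = 41/232 + 77/232 + 97/232 + 135/232 + 1 = 291/116 ≈ 2.509 bits/symbol.

2.509 bits/symbol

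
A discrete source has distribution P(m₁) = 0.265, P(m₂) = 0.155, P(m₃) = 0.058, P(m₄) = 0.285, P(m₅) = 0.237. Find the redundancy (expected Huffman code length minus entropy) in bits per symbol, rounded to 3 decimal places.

Entropy H = −Σ p log₂ p ≈ 2.1713 bits.
Huffman merges: 29/500+31/200→213/1000; 213/1000+237/1000→9/20; 53/200+57/200→11/20; 9/20+11/20→1. L = 2213/1000 ≈ 2.2130.
L − H = 2.2130 − 2.1713 = 0.042 bits.

0.042 bits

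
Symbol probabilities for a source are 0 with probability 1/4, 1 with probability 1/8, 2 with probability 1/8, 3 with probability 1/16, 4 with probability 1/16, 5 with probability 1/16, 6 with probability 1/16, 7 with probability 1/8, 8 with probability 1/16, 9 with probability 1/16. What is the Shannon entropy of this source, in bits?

Each probability is a power of 1/2, so log₂(1/p) is an integer.
H = Σ p·log₂(1/p) = 1/4·2 + 1/8·3 + 1/8·3 + 1/16·4 + 1/16·4 + 1/16·4 + 1/16·4 + 1/8·3 + 1/16·4 + 1/16·4 = 3.125 bits.

3.125 bits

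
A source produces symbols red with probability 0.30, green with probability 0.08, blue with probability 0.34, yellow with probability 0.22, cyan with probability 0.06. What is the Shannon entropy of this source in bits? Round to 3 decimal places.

H = −Σ pᵢ log₂ pᵢ.
−0.30·log₂(0.30) = 0.5211
−0.08·log₂(0.08) = 0.2915
−0.34·log₂(0.34) = 0.5292
−0.22·log₂(0.22) = 0.4806
−0.06·log₂(0.06) = 0.2435
Sum ≈ 2.0659 → 2.066 bits.

2.066 bits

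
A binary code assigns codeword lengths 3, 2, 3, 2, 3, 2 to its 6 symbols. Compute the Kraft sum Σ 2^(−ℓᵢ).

With common denominator 2^3 = 8: Σ 2^(−ℓᵢ) = 1/8 + 2/8 + 1/8 + 2/8 + 1/8 + 2/8 = 9/8 = 1.125.

1.125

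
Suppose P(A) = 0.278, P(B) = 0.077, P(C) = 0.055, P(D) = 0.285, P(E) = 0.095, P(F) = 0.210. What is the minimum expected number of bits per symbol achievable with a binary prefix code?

Repeatedly combine the two least-probable nodes; the expected code length is the sum of the merged weights.
merge 11/200 + 77/1000 → 33/250
merge 19/200 + 33/250 → 227/1000
merge 21/100 + 227/1000 → 437/1000
merge 139/500 + 57/200 → 563/1000
merge 437/1000 + 563/1000 → 1
L = 33/250 + 227/1000 + 437/1000 + 563/1000 + 1 = 2359/1000 = 2.359 bits/symbol.

2.359 bits/symbol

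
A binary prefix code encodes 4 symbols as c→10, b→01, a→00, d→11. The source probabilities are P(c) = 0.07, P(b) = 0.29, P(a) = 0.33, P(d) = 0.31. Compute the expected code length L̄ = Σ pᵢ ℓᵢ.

2 bits/symbol

L̄ = Σ pᵢ·ℓᵢ = 0.07·2 + 0.29·2 + 0.33·2 + 0.31·2 = 2 bits/symbol.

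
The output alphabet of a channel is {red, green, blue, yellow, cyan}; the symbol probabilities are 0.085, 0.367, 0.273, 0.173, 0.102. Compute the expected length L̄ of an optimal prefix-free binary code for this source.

Repeatedly combine the two least-probable nodes; the expected code length is the sum of the merged weights.
merge 17/200 + 51/500 → 187/1000
merge 173/1000 + 187/1000 → 9/25
merge 273/1000 + 9/25 → 633/1000
merge 367/1000 + 633/1000 → 1
L = 187/1000 + 9/25 + 633/1000 + 1 = 109/50 = 2.18 bits/symbol.

2.18 bits/symbol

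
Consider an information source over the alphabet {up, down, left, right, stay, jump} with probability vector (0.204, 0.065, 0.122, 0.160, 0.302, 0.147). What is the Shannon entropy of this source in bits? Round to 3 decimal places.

H = −Σ pᵢ log₂ pᵢ.
−0.204·log₂(0.204) = 0.4678
−0.065·log₂(0.065) = 0.2563
−0.122·log₂(0.122) = 0.3703
−0.160·log₂(0.160) = 0.4230
−0.302·log₂(0.302) = 0.5217
−0.147·log₂(0.147) = 0.4066
Sum ≈ 2.4457 → 2.446 bits.

2.446 bits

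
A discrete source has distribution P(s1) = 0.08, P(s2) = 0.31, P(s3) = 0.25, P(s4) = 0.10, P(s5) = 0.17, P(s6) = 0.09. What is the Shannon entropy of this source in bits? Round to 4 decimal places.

2.3947 bits

H = −Σ pᵢ log₂ pᵢ.
−0.08·log₂(0.08) = 0.2915
−0.31·log₂(0.31) = 0.5238
−0.25·log₂(0.25) = 0.5000
−0.10·log₂(0.10) = 0.3322
−0.17·log₂(0.17) = 0.4346
−0.09·log₂(0.09) = 0.3127
Sum ≈ 2.3947 → 2.3947 bits.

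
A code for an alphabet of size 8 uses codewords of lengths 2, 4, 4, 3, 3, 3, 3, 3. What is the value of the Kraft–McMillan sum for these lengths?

With common denominator 2^4 = 16: Σ 2^(−ℓᵢ) = 4/16 + 1/16 + 1/16 + 2/16 + 2/16 + 2/16 + 2/16 + 2/16 = 16/16 = 1.

1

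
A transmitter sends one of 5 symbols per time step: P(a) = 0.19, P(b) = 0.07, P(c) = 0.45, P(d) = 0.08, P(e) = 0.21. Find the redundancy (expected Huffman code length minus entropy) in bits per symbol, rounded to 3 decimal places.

0.033 bits

Entropy H = −Σ p log₂ p ≈ 2.0065 bits.
Huffman merges: 7/100+2/25→3/20; 3/20+19/100→17/50; 21/100+17/50→11/20; 9/20+11/20→1. L = 51/25 ≈ 2.0400.
L − H = 2.0400 − 2.0065 = 0.033 bits.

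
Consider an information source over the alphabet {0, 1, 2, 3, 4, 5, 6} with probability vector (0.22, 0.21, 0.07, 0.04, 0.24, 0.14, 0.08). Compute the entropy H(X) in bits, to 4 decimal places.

H = −Σ pᵢ log₂ pᵢ.
−0.22·log₂(0.22) = 0.4806
−0.21·log₂(0.21) = 0.4728
−0.07·log₂(0.07) = 0.2686
−0.04·log₂(0.04) = 0.1858
−0.24·log₂(0.24) = 0.4941
−0.14·log₂(0.14) = 0.3971
−0.08·log₂(0.08) = 0.2915
Sum ≈ 2.5905 → 2.5905 bits.

2.5905 bits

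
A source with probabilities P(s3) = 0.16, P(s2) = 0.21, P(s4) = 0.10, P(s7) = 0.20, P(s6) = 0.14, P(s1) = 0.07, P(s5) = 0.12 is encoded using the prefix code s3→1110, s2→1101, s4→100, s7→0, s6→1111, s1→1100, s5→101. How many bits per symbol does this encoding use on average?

3.18 bits/symbol

L̄ = Σ pᵢ·ℓᵢ = 0.16·4 + 0.21·4 + 0.10·3 + 0.20·1 + 0.14·4 + 0.07·4 + 0.12·3 = 3.18 bits/symbol.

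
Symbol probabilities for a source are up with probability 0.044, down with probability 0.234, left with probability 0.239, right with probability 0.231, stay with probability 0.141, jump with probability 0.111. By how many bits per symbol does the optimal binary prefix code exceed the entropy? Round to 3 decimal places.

0.030 bits

Entropy H = −Σ p log₂ p ≈ 2.4210 bits.
Huffman merges: 11/250+111/1000→31/200; 141/1000+31/200→37/125; 231/1000+117/500→93/200; 239/1000+37/125→107/200; 93/200+107/200→1. L = 2451/1000 ≈ 2.4510.
L − H = 2.4510 − 2.4210 = 0.030 bits.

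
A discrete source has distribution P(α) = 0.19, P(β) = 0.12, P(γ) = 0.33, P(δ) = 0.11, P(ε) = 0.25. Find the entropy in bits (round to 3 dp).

2.200 bits

H = −Σ pᵢ log₂ pᵢ.
−0.19·log₂(0.19) = 0.4552
−0.12·log₂(0.12) = 0.3671
−0.33·log₂(0.33) = 0.5278
−0.11·log₂(0.11) = 0.3503
−0.25·log₂(0.25) = 0.5000
Sum ≈ 2.2004 → 2.200 bits.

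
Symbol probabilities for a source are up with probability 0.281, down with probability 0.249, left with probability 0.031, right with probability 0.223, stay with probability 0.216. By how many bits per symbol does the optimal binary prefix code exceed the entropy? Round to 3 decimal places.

Entropy H = −Σ p log₂ p ≈ 2.1297 bits.
Huffman merges: 31/1000+27/125→247/1000; 223/1000+247/1000→47/100; 249/1000+281/1000→53/100; 47/100+53/100→1. L = 2247/1000 ≈ 2.2470.
L − H = 2.2470 − 2.1297 = 0.117 bits.

0.117 bits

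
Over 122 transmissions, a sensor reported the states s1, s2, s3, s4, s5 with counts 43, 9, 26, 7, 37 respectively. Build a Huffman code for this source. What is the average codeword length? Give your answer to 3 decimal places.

Probabilities are the counts divided by 122.
Repeatedly combine the two least-probable nodes; the expected code length is the sum of the merged weights.
merge 7/122 + 9/122 → 8/61
merge 8/61 + 13/61 → 21/61
merge 37/122 + 21/61 → 79/122
merge 43/122 + 79/122 → 1
L = 8/61 + 21/61 + 79/122 + 1 = 259/122 ≈ 2.123 bits/symbol.

2.123 bits/symbol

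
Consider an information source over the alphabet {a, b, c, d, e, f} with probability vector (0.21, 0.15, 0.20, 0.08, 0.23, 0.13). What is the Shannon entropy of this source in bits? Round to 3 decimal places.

H = −Σ pᵢ log₂ pᵢ.
−0.21·log₂(0.21) = 0.4728
−0.15·log₂(0.15) = 0.4105
−0.20·log₂(0.20) = 0.4644
−0.08·log₂(0.08) = 0.2915
−0.23·log₂(0.23) = 0.4877
−0.13·log₂(0.13) = 0.3826
Sum ≈ 2.5096 → 2.510 bits.

2.510 bits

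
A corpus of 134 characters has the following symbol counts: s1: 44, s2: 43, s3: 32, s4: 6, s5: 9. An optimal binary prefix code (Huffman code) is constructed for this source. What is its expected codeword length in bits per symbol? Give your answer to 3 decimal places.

Probabilities are the counts divided by 134.
Repeatedly combine the two least-probable nodes; the expected code length is the sum of the merged weights.
merge 3/67 + 9/134 → 15/134
merge 15/134 + 16/67 → 47/134
merge 43/134 + 22/67 → 87/134
merge 47/134 + 87/134 → 1
L = 15/134 + 47/134 + 87/134 + 1 = 283/134 ≈ 2.112 bits/symbol.

2.112 bits/symbol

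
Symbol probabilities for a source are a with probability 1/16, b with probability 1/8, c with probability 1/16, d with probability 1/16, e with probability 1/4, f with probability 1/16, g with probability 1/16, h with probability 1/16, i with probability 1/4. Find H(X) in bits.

2.875 bits

Each probability is a power of 1/2, so log₂(1/p) is an integer.
H = Σ p·log₂(1/p) = 1/16·4 + 1/8·3 + 1/16·4 + 1/16·4 + 1/4·2 + 1/16·4 + 1/16·4 + 1/16·4 + 1/4·2 = 2.875 bits.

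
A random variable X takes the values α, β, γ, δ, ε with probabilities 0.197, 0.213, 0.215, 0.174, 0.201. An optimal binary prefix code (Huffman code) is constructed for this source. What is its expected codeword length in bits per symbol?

Repeatedly combine the two least-probable nodes; the expected code length is the sum of the merged weights.
merge 87/500 + 197/1000 → 371/1000
merge 201/1000 + 213/1000 → 207/500
merge 43/200 + 371/1000 → 293/500
merge 207/500 + 293/500 → 1
L = 371/1000 + 207/500 + 293/500 + 1 = 2371/1000 = 2.371 bits/symbol.

2.371 bits/symbol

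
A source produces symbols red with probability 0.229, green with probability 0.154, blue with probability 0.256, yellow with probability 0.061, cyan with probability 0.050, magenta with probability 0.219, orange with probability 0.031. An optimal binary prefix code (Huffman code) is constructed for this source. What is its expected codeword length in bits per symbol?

Repeatedly combine the two least-probable nodes; the expected code length is the sum of the merged weights.
merge 31/1000 + 1/20 → 81/1000
merge 61/1000 + 81/1000 → 71/500
merge 71/500 + 77/500 → 37/125
merge 219/1000 + 229/1000 → 56/125
merge 32/125 + 37/125 → 69/125
merge 56/125 + 69/125 → 1
L = 81/1000 + 71/500 + 37/125 + 56/125 + 69/125 + 1 = 2519/1000 = 2.519 bits/symbol.

2.519 bits/symbol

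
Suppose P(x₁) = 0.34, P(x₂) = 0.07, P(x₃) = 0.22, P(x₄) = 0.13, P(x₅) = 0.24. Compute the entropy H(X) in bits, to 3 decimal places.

H = −Σ pᵢ log₂ pᵢ.
−0.34·log₂(0.34) = 0.5292
−0.07·log₂(0.07) = 0.2686
−0.22·log₂(0.22) = 0.4806
−0.13·log₂(0.13) = 0.3826
−0.24·log₂(0.24) = 0.4941
Sum ≈ 2.1551 → 2.155 bits.

2.155 bits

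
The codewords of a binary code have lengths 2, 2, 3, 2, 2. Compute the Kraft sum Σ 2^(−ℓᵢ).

With common denominator 2^3 = 8: Σ 2^(−ℓᵢ) = 2/8 + 2/8 + 1/8 + 2/8 + 2/8 = 9/8 = 1.125.

1.125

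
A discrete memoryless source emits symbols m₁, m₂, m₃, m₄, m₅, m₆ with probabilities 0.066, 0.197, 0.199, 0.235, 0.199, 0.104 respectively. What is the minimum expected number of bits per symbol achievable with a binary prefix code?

Repeatedly combine the two least-probable nodes; the expected code length is the sum of the merged weights.
merge 33/500 + 13/125 → 17/100
merge 17/100 + 197/1000 → 367/1000
merge 199/1000 + 199/1000 → 199/500
merge 47/200 + 367/1000 → 301/500
merge 199/500 + 301/500 → 1
L = 17/100 + 367/1000 + 199/500 + 301/500 + 1 = 2537/1000 = 2.537 bits/symbol.

2.537 bits/symbol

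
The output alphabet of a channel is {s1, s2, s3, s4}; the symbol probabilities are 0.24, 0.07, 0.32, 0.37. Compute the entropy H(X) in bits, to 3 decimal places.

H = −Σ pᵢ log₂ pᵢ.
−0.24·log₂(0.24) = 0.4941
−0.07·log₂(0.07) = 0.2686
−0.32·log₂(0.32) = 0.5260
−0.37·log₂(0.37) = 0.5307
Sum ≈ 1.8195 → 1.819 bits.

1.819 bits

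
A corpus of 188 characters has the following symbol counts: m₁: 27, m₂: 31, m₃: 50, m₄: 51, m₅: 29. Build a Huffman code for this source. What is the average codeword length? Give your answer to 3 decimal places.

2.298 bits/symbol

Probabilities are the counts divided by 188.
Repeatedly combine the two least-probable nodes; the expected code length is the sum of the merged weights.
merge 27/188 + 29/188 → 14/47
merge 31/188 + 25/94 → 81/188
merge 51/188 + 14/47 → 107/188
merge 81/188 + 107/188 → 1
L = 14/47 + 81/188 + 107/188 + 1 = 108/47 ≈ 2.298 bits/symbol.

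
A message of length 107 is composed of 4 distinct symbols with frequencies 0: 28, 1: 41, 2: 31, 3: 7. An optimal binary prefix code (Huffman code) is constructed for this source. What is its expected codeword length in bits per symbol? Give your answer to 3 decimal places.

1.944 bits/symbol

Probabilities are the counts divided by 107.
Repeatedly combine the two least-probable nodes; the expected code length is the sum of the merged weights.
merge 7/107 + 28/107 → 35/107
merge 31/107 + 35/107 → 66/107
merge 41/107 + 66/107 → 1
L = 35/107 + 66/107 + 1 = 208/107 ≈ 1.944 bits/symbol.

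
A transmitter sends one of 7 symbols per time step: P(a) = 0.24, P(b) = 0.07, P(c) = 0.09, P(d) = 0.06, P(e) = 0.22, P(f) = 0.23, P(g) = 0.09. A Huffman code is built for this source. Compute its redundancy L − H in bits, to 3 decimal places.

Entropy H = −Σ p log₂ p ≈ 2.5998 bits.
Huffman merges: 3/50+7/100→13/100; 9/100+9/100→9/50; 13/100+9/50→31/100; 11/50+23/100→9/20; 6/25+31/100→11/20; 9/20+11/20→1. L = 131/50 ≈ 2.6200.
L − H = 2.6200 − 2.5998 = 0.020 bits.

0.020 bits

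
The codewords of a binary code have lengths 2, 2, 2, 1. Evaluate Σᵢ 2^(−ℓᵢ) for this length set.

With common denominator 2^2 = 4: Σ 2^(−ℓᵢ) = 1/4 + 1/4 + 1/4 + 2/4 = 5/4 = 1.25.

1.25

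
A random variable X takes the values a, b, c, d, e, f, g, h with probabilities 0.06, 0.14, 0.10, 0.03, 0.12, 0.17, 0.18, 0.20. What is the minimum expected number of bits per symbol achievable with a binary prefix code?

2.89 bits/symbol

Repeatedly combine the two least-probable nodes; the expected code length is the sum of the merged weights.
merge 3/100 + 3/50 → 9/100
merge 9/100 + 1/10 → 19/100
merge 3/25 + 7/50 → 13/50
merge 17/100 + 9/50 → 7/20
merge 19/100 + 1/5 → 39/100
merge 13/50 + 7/20 → 61/100
merge 39/100 + 61/100 → 1
L = 9/100 + 19/100 + 13/50 + 7/20 + 39/100 + 61/100 + 1 = 289/100 = 2.89 bits/symbol.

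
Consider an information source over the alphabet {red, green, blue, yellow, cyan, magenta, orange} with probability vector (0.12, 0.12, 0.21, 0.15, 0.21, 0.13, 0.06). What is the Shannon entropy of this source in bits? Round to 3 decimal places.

H = −Σ pᵢ log₂ pᵢ.
−0.12·log₂(0.12) = 0.3671
−0.12·log₂(0.12) = 0.3671
−0.21·log₂(0.21) = 0.4728
−0.15·log₂(0.15) = 0.4105
−0.21·log₂(0.21) = 0.4728
−0.13·log₂(0.13) = 0.3826
−0.06·log₂(0.06) = 0.2435
Sum ≈ 2.7165 → 2.717 bits.

2.717 bits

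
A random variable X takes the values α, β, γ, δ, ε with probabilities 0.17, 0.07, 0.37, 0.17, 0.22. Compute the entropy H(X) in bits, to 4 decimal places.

H = −Σ pᵢ log₂ pᵢ.
−0.17·log₂(0.17) = 0.4346
−0.07·log₂(0.07) = 0.2686
−0.37·log₂(0.37) = 0.5307
−0.17·log₂(0.17) = 0.4346
−0.22·log₂(0.22) = 0.4806
Sum ≈ 2.1490 → 2.1490 bits.

2.1490 bits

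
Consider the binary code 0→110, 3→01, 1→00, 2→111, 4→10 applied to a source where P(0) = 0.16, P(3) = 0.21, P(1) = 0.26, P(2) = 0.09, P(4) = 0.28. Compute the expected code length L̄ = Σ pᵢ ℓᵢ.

2.25 bits/symbol

L̄ = Σ pᵢ·ℓᵢ = 0.16·3 + 0.21·2 + 0.26·2 + 0.09·3 + 0.28·2 = 2.25 bits/symbol.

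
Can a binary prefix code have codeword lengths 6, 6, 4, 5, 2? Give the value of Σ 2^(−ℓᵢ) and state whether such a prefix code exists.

With common denominator 2^6 = 64: Σ 2^(−ℓᵢ) = 1/64 + 1/64 + 4/64 + 2/64 + 16/64 = 24/64 = 0.375.
Kraft's inequality requires Σ ≤ 1; here Σ = 0.375 ≤ 1, so such a prefix code exists.

0.375; yes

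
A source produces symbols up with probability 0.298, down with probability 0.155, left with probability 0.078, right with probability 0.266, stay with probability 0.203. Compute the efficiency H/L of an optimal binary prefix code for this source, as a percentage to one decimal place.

Entropy H = −Σ p log₂ p ≈ 2.1996 bits.
Huffman merges: 39/500+31/200→233/1000; 203/1000+233/1000→109/250; 133/500+149/500→141/250; 109/250+141/250→1. L = 2233/1000 ≈ 2.2330.
Efficiency = H/L = 2.1996/2.2330 = 98.5%.

98.5%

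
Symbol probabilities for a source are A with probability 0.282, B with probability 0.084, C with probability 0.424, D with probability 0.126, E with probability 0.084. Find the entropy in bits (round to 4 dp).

2.0167 bits

H = −Σ pᵢ log₂ pᵢ.
−0.282·log₂(0.282) = 0.5150
−0.084·log₂(0.084) = 0.3002
−0.424·log₂(0.424) = 0.5249
−0.126·log₂(0.126) = 0.3766
−0.084·log₂(0.084) = 0.3002
Sum ≈ 2.0167 → 2.0167 bits.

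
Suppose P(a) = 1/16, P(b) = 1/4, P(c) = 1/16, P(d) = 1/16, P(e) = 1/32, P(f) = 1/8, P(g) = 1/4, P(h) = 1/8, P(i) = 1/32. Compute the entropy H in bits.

2.8125 bits

Each probability is a power of 1/2, so log₂(1/p) is an integer.
H = Σ p·log₂(1/p) = 1/16·4 + 1/4·2 + 1/16·4 + 1/16·4 + 1/32·5 + 1/8·3 + 1/4·2 + 1/8·3 + 1/32·5 = 2.8125 bits.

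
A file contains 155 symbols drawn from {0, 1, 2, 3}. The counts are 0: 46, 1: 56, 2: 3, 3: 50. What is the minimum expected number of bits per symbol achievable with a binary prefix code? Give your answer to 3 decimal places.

Probabilities are the counts divided by 155.
Repeatedly combine the two least-probable nodes; the expected code length is the sum of the merged weights.
merge 3/155 + 46/155 → 49/155
merge 49/155 + 10/31 → 99/155
merge 56/155 + 99/155 → 1
L = 49/155 + 99/155 + 1 = 303/155 ≈ 1.955 bits/symbol.

1.955 bits/symbol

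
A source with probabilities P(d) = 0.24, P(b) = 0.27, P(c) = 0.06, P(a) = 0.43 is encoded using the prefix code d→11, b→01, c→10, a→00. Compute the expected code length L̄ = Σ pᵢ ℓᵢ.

L̄ = Σ pᵢ·ℓᵢ = 0.24·2 + 0.27·2 + 0.06·2 + 0.43·2 = 2 bits/symbol.

2 bits/symbol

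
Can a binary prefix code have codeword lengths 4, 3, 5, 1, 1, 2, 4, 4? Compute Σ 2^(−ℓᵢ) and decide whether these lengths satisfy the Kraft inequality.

1.59375; no

With common denominator 2^5 = 32: Σ 2^(−ℓᵢ) = 2/32 + 4/32 + 1/32 + 16/32 + 16/32 + 8/32 + 2/32 + 2/32 = 51/32 = 1.59375.
Kraft's inequality requires Σ ≤ 1; here Σ = 1.59375 > 1, so no such prefix code exists.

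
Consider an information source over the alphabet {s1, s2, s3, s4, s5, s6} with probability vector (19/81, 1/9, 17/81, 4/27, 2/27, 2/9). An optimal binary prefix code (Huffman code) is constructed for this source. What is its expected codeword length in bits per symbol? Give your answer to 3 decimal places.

2.519 bits/symbol

Repeatedly combine the two least-probable nodes; the expected code length is the sum of the merged weights.
merge 2/27 + 1/9 → 5/27
merge 4/27 + 5/27 → 1/3
merge 17/81 + 2/9 → 35/81
merge 19/81 + 1/3 → 46/81
merge 35/81 + 46/81 → 1
L = 5/27 + 1/3 + 35/81 + 46/81 + 1 = 68/27 ≈ 2.519 bits/symbol.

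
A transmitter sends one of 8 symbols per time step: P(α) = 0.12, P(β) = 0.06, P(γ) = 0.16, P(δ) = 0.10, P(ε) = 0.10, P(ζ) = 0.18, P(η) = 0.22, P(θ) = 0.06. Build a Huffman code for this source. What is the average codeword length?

Repeatedly combine the two least-probable nodes; the expected code length is the sum of the merged weights.
merge 3/50 + 3/50 → 3/25
merge 1/10 + 1/10 → 1/5
merge 3/25 + 3/25 → 6/25
merge 4/25 + 9/50 → 17/50
merge 1/5 + 11/50 → 21/50
merge 6/25 + 17/50 → 29/50
merge 21/50 + 29/50 → 1
L = 3/25 + 1/5 + 6/25 + 17/50 + 21/50 + 29/50 + 1 = 29/10 = 2.9 bits/symbol.

2.9 bits/symbol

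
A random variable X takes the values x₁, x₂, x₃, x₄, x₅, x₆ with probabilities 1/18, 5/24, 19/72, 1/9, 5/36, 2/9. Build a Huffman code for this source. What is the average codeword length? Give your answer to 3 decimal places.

Repeatedly combine the two least-probable nodes; the expected code length is the sum of the merged weights.
merge 1/18 + 1/9 → 1/6
merge 5/36 + 1/6 → 11/36
merge 5/24 + 2/9 → 31/72
merge 19/72 + 11/36 → 41/72
merge 31/72 + 41/72 → 1
L = 1/6 + 11/36 + 31/72 + 41/72 + 1 = 89/36 ≈ 2.472 bits/symbol.

2.472 bits/symbol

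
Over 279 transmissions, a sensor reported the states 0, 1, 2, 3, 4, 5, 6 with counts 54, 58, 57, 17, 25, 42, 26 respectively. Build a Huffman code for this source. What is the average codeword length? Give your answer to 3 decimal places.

2.738 bits/symbol

Probabilities are the counts divided by 279.
Repeatedly combine the two least-probable nodes; the expected code length is the sum of the merged weights.
merge 17/279 + 25/279 → 14/93
merge 26/279 + 14/93 → 68/279
merge 14/93 + 6/31 → 32/93
merge 19/93 + 58/279 → 115/279
merge 68/279 + 32/93 → 164/279
merge 115/279 + 164/279 → 1
L = 14/93 + 68/279 + 32/93 + 115/279 + 164/279 + 1 = 764/279 ≈ 2.738 bits/symbol.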